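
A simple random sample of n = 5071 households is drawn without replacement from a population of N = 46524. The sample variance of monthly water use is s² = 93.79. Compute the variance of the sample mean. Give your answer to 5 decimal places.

0.01648

Under SRS without replacement, Var(ȳ) = (1 − f)·s²/n with f = n/N = 5071/46524 = 0.10899751.
Var(ȳ) = (1 − 0.10899751)·93.79/5071 = 0.89100249·0.018495366 = 0.016479417.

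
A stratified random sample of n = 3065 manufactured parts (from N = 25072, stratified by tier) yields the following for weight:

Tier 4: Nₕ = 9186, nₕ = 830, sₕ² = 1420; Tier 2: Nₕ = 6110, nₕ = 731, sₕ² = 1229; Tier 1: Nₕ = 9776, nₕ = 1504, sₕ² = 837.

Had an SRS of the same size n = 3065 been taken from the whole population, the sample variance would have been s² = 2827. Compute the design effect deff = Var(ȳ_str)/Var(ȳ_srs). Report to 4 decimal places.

Var(ȳ_str) = Σ Wₕ²(1−fₕ)sₕ²/nₕ with Wₕ = Nₕ/25072:
  Tier 4: (9186/25072)²·(1−830/9186)·1420/830 = 0.20890901
  Tier 2: (6110/25072)²·(1−731/6110)·1229/731 = 0.08790211
  Tier 1: (9776/25072)²·(1−1504/9776)·837/1504 = 0.071593135
  → Var(ȳ_str) = 0.36840426.
Var(ȳ_srs) = (1 − 3065/25072)·2827/3065 = 0.80959384.
deff = 0.36840426 / 0.80959384 = 0.4550.

0.4550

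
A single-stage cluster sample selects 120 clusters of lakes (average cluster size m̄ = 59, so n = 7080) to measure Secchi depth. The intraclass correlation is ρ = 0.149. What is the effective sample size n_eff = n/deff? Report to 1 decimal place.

deff = 1 + (59 − 1)·0.149 = 1 + 8.642 = 9.642.
n_eff = 7080 / 9.642 = 734.3.

734.3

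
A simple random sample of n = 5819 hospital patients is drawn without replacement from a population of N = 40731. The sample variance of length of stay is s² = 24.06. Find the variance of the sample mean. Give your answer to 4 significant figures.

Under SRS without replacement, Var(ȳ) = (1 − f)·s²/n with f = n/N = 5819/40731 = 0.14286416.
Var(ȳ) = (1 − 0.14286416)·24.06/5819 = 0.85713584·0.0041347311 = 0.0035440262.

0.003544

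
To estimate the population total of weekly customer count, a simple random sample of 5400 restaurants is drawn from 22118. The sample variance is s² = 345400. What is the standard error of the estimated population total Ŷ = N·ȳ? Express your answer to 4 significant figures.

Var(Ŷ) = N²·Var(ȳ) = N²·(1 − n/N)·s²/n.
f = 5400/22118 = 0.24414504; Var(ȳ) = 0.75585496·345400/5400 = 48.346723.
Var(Ŷ) = 22118² · 48.346723 = 2.3651503 × 10^10.
SE(Ŷ) = √(2.3651503 × 10^10) = 153800.

153800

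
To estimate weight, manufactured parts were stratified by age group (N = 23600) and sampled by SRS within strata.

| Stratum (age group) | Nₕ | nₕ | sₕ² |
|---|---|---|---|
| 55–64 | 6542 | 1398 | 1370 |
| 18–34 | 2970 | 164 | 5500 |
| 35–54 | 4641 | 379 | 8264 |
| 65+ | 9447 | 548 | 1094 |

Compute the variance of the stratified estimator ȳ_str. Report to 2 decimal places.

1.64

Var(ȳ_str) = Σₕ Wₕ²(1 − fₕ)sₕ²/nₕ with Wₕ = Nₕ/N, N = 23600.
55–64: Wₕ = 0.27720339; term = 0.27720339²·(1 − 0.21369612)·1370/1398 = 0.059210795.
18–34: Wₕ = 0.12584746; term = 0.12584746²·(1 − 0.05521886)·5500/164 = 0.50180958.
35–54: Wₕ = 0.19665254; term = 0.19665254²·(1 − 0.08166343)·8264/379 = 0.7743764.
65+: Wₕ = 0.40029661; term = 0.40029661²·(1 − 0.05800783)·1094/548 = 0.30133382.
Sum = 1.6367306.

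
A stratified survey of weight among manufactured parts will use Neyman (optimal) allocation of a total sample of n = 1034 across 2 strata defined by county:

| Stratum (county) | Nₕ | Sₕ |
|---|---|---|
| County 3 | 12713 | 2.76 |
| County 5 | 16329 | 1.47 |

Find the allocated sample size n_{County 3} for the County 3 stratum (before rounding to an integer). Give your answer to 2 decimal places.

Neyman allocation: nₕ = n·NₕSₕ / Σⱼ NⱼSⱼ.
Σ NⱼSⱼ = 12713·2.76 + 16329·1.47 = 59091.51.
n_{County 3} = 1034·12713·2.76 / 59091.51 = 613.98.

613.98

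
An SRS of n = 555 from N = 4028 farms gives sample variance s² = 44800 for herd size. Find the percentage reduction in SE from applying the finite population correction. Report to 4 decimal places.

7.1445

f = n/N = 555/4028 = 0.13778550.
SE_no-fpc = √(s²/n) = 8.9844711; SE_fpc = √((1−f)s²/n) = 8.3425761.
Ratio = √(1−f) = 0.92855506. Reduction = 100·(1 − 0.92855506) = 7.1445%.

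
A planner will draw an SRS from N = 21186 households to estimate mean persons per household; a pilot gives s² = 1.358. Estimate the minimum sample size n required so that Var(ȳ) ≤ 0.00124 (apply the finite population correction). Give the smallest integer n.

1042

Without fpc, n₀ = s²/D = 1.358/0.00124 = 1095.1613.
With fpc, (1 − n/N)·s²/n ≤ D requires n ≥ n₀/(1 + n₀/N) = 1095.1613/(1 + 1095.1613/21186) = 1041.3320.
Rounding up, n = 1042.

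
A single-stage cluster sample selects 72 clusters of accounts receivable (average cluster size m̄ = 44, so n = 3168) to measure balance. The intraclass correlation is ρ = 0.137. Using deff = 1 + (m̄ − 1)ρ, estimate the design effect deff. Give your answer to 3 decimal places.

6.891

deff = 1 + (44 − 1)·0.137 = 1 + 5.891 = 6.891.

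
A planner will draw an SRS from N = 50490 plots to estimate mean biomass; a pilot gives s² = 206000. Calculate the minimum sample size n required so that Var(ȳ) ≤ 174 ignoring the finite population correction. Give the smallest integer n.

Without fpc, n₀ = s²/D = 206000/174 = 1183.9080.
Rounding up, n = 1184.

1184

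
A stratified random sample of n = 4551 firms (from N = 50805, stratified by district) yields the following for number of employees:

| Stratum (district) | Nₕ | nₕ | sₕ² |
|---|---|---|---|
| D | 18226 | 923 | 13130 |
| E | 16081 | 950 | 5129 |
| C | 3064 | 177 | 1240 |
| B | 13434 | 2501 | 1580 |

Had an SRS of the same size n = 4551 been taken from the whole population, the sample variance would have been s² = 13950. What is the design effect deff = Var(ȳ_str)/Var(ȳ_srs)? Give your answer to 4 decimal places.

0.8267

Var(ȳ_str) = Σ Wₕ²(1−fₕ)sₕ²/nₕ with Wₕ = Nₕ/50805:
  D: (18226/50805)²·(1−923/18226)·13130/923 = 1.7380525
  E: (16081/50805)²·(1−950/16081)·5129/950 = 0.50895205
  C: (3064/50805)²·(1−177/3064)·1240/177 = 0.024008833
  B: (13434/50805)²·(1−2501/13434)·1580/2501 = 0.035948037
  → Var(ȳ_str) = 2.3069614.
Var(ȳ_srs) = (1 − 4551/50805)·13950/4551 = 2.7906811.
deff = 2.3069614 / 2.7906811 = 0.8267.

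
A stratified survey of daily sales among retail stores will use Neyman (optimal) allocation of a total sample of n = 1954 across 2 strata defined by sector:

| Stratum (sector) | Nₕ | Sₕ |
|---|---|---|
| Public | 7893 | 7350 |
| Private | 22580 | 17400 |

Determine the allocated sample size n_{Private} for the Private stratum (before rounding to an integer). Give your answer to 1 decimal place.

Neyman allocation: nₕ = n·NₕSₕ / Σⱼ NⱼSⱼ.
Σ NⱼSⱼ = 7893·7350 + 22580·17400 = 4.5090555 × 10^8.
n_{Private} = 1954·22580·17400 / (4.5090555 × 10^8) = 1702.6.

1702.6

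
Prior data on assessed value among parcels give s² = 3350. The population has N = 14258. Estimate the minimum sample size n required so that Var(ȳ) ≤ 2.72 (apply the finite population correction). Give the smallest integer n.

Without fpc, n₀ = s²/D = 3350/2.72 = 1231.6176.
With fpc, (1 − n/N)·s²/n ≤ D requires n ≥ n₀/(1 + n₀/N) = 1231.6176/(1 + 1231.6176/14258) = 1133.6887.
Rounding up, n = 1134.

1134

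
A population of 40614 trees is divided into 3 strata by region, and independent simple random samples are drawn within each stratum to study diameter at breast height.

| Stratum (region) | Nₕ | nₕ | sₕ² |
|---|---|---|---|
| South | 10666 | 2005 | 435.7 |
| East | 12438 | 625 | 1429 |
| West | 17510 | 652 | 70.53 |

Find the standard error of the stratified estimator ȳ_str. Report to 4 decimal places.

0.4850

Var(ȳ_str) = Σₕ Wₕ²(1 − fₕ)sₕ²/nₕ with Wₕ = Nₕ/N, N = 40614.
South: Wₕ = 0.26261880; term = 0.26261880²·(1 − 0.18798050)·435.7/2005 = 0.012170019.
East: Wₕ = 0.30624908; term = 0.30624908²·(1 − 0.05024924)·1429/625 = 0.20366267.
West: Wₕ = 0.43113212; term = 0.43113212²·(1 − 0.03723587)·70.53/652 = 0.019358288.
Sum = 0.23519098.
SE = √(0.23519098) = 0.4850.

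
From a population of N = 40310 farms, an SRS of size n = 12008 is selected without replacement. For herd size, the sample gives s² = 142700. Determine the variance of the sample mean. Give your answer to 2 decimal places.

Under SRS without replacement, Var(ȳ) = (1 − f)·s²/n with f = n/N = 12008/40310 = 0.29789134.
Var(ȳ) = (1 − 0.29789134)·142700/12008 = 0.70210866·11.883744 = 8.3436797.

8.34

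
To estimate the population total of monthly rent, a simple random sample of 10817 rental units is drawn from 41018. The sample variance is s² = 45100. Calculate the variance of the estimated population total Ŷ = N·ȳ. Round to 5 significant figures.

5.1649 × 10^9

Var(Ŷ) = N²·Var(ȳ) = N²·(1 − n/N)·s²/n.
f = 10817/41018 = 0.26371349; Var(ȳ) = 0.73628651·45100/10817 = 3.0698458.
Var(Ŷ) = 41018² · 3.0698458 = 5.1649429 × 10^9.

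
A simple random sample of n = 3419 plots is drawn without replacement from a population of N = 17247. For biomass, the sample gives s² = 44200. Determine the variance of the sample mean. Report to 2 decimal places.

10.36

Under SRS without replacement, Var(ȳ) = (1 − f)·s²/n with f = n/N = 3419/17247 = 0.19823737.
Var(ȳ) = (1 − 0.19823737)·44200/3419 = 0.80176263·12.927757 = 10.364992.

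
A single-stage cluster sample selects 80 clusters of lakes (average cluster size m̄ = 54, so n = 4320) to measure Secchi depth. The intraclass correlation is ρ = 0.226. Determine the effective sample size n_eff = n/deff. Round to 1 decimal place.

deff = 1 + (54 − 1)·0.226 = 1 + 11.978 = 12.978.
n_eff = 4320 / 12.978 = 332.9.

332.9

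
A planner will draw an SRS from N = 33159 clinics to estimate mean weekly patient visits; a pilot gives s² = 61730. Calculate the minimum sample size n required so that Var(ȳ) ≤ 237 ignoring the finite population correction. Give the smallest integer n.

261

Without fpc, n₀ = s²/D = 61730/237 = 260.4641.
Rounding up, n = 261.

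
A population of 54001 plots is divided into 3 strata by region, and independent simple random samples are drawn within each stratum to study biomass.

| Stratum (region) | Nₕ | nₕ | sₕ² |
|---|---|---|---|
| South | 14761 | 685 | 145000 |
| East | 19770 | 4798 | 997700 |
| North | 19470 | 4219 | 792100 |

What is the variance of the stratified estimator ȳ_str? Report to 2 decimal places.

Var(ȳ_str) = Σₕ Wₕ²(1 − fₕ)sₕ²/nₕ with Wₕ = Nₕ/N, N = 54001.
South: Wₕ = 0.27334679; term = 0.27334679²·(1 − 0.04640607)·145000/685 = 15.082345.
East: Wₕ = 0.36610433; term = 0.36610433²·(1 − 0.24269095)·997700/4798 = 21.106811.
North: Wₕ = 0.36054888; term = 0.36054888²·(1 − 0.21669235)·792100/4219 = 19.117503.
Sum = 55.306659.

55.31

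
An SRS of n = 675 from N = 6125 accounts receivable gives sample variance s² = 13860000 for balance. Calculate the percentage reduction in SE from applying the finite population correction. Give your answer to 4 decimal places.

f = n/N = 675/6125 = 0.11020408.
SE_no-fpc = √(s²/n) = 143.29457; SE_fpc = √((1−f)s²/n) = 135.16833.
Ratio = √(1−f) = 0.94328994. Reduction = 100·(1 − 0.94328994) = 5.6710%.

5.6710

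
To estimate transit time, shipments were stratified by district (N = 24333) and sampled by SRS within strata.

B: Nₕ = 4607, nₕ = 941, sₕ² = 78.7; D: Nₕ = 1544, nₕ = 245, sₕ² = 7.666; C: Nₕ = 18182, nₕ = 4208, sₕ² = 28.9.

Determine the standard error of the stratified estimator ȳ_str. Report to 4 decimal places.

Var(ȳ_str) = Σₕ Wₕ²(1 − fₕ)sₕ²/nₕ with Wₕ = Nₕ/N, N = 24333.
B: Wₕ = 0.18933136; term = 0.18933136²·(1 − 0.20425440)·78.7/941 = 0.0023856376.
D: Wₕ = 0.06345292; term = 0.06345292²·(1 − 0.15867876)·7.666/245 = 1.0599073 × 10^-4.
C: Wₕ = 0.74721572; term = 0.74721572²·(1 − 0.23143769)·28.9/4208 = 0.0029470886.
Sum = 0.0054387169.
SE = √(0.0054387169) = 0.0737.

0.0737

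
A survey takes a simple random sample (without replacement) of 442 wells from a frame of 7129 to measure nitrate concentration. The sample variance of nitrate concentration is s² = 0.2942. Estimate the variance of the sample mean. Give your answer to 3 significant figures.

Under SRS without replacement, Var(ȳ) = (1 − f)·s²/n with f = n/N = 442/7129 = 0.06200028.
Var(ȳ) = (1 − 0.06200028)·0.2942/442 = 0.93799972·6.6561086 × 10^-4 = 6.243428 × 10^-4.

6.24 × 10^-4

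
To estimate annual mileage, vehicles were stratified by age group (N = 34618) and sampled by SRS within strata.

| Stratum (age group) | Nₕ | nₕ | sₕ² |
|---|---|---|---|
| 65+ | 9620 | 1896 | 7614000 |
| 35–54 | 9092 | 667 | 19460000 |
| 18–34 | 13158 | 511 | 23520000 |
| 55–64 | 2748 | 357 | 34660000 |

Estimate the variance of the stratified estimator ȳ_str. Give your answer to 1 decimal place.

9037.4

Var(ȳ_str) = Σₕ Wₕ²(1 − fₕ)sₕ²/nₕ with Wₕ = Nₕ/N, N = 34618.
65+: Wₕ = 0.27789011; term = 0.27789011²·(1 − 0.19708940)·7614000/1896 = 248.99345.
35–54: Wₕ = 0.26263793; term = 0.26263793²·(1 − 0.07336120)·19460000/667 = 1864.8435.
18–34: Wₕ = 0.38009128; term = 0.38009128²·(1 − 0.03883569)·23520000/511 = 6391.3098.
55–64: Wₕ = 0.07938067; term = 0.07938067²·(1 − 0.12991266)·34660000/357 = 532.29538.
Sum = 9037.4421.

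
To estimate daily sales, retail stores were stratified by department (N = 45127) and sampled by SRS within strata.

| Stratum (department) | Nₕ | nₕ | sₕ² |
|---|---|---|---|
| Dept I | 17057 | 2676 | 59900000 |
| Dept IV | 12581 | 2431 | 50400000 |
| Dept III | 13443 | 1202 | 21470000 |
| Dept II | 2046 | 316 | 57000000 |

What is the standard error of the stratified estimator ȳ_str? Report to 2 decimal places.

Var(ȳ_str) = Σₕ Wₕ²(1 − fₕ)sₕ²/nₕ with Wₕ = Nₕ/N, N = 45127.
Dept I: Wₕ = 0.37797771; term = 0.37797771²·(1 − 0.15688574)·59900000/2676 = 2696.2461.
Dept IV: Wₕ = 0.27879097; term = 0.27879097²·(1 − 0.19322788)·50400000/2431 = 1300.0314.
Dept III: Wₕ = 0.29789261; term = 0.29789261²·(1 − 0.08941457)·21470000/1202 = 1443.337.
Dept II: Wₕ = 0.04533871; term = 0.04533871²·(1 − 0.15444770)·57000000/316 = 313.52096.
Sum = 5753.1355.
SE = √(5753.1355) = 75.85.

75.85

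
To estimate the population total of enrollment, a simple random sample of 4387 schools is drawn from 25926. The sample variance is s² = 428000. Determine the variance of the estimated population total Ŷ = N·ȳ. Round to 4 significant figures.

5.448 × 10^10

Var(Ŷ) = N²·Var(ȳ) = N²·(1 − n/N)·s²/n.
f = 4387/25926 = 0.16921237; Var(ȳ) = 0.83078763·428000/4387 = 81.052451.
Var(Ŷ) = 25926² · 81.052451 = 5.4480011 × 10^10.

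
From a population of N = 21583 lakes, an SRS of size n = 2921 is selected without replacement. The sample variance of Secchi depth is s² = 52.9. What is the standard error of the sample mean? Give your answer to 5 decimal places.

0.12514

Under SRS without replacement, Var(ȳ) = (1 − f)·s²/n with f = n/N = 2921/21583 = 0.13533800.
Var(ȳ) = (1 − 0.13533800)·52.9/2921 = 0.86466200·0.018110236 = 0.015659233.
SE(ȳ) = √(0.015659233) = 0.12514.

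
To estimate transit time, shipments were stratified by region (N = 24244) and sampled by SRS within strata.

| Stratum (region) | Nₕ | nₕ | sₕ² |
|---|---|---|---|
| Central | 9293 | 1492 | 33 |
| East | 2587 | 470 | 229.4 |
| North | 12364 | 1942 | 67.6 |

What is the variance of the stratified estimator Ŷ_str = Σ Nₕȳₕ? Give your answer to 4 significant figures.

8.762 × 10^6

Var(Ŷ_str) = Σₕ Nₕ²(1 − fₕ)sₕ²/nₕ.
Central: 9293²·(1 − 1492/9293)·33/1492 = 1.6034349 × 10^6.
East: 2587²·(1 − 470/2587)·229.4/470 = 2.6730855 × 10^6.
North: 12364²·(1 − 1942/12364)·67.6/1942 = 4.4854657 × 10^6.
Sum = 8.7619861 × 10^6.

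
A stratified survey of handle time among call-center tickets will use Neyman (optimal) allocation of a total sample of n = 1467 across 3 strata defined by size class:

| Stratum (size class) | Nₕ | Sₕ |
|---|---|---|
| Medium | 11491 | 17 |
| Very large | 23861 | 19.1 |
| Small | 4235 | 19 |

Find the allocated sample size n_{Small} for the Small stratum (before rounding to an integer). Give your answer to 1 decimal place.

Neyman allocation: nₕ = n·NₕSₕ / Σⱼ NⱼSⱼ.
Σ NⱼSⱼ = 11491·17 + 23861·19.1 + 4235·19 = 731557.1.
n_{Small} = 1467·4235·19 / 731557.1 = 161.4.

161.4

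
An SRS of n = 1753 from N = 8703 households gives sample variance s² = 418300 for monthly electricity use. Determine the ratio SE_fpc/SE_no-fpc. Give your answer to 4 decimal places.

0.8936

f = n/N = 1753/8703 = 0.20142480.
SE_no-fpc = √(s²/n) = 15.447314; SE_fpc = √((1−f)s²/n) = 13.804189.
Ratio = √(1−f) = 0.89363035.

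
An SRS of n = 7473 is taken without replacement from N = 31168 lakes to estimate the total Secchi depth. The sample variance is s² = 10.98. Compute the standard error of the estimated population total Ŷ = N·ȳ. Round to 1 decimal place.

1041.7

Var(Ŷ) = N²·Var(ȳ) = N²·(1 − n/N)·s²/n.
f = 7473/31168 = 0.23976514; Var(ȳ) = 0.76023486·10.98/7473 = 0.001117005.
Var(Ŷ) = 31168² · 0.001117005 = 1.0851081 × 10^6.
SE(Ŷ) = √(1.0851081 × 10^6) = 1041.7.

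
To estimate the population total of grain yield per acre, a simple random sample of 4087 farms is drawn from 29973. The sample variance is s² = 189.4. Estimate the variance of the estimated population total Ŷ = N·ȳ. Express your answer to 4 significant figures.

3.596 × 10^7

Var(Ŷ) = N²·Var(ȳ) = N²·(1 − n/N)·s²/n.
f = 4087/29973 = 0.13635605; Var(ȳ) = 0.86364395·189.4/4087 = 0.04002304.
Var(Ŷ) = 29973² · 0.04002304 = 3.5955928 × 10^7.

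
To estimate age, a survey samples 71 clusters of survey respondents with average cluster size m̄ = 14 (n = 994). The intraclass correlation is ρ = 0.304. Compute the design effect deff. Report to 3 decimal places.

deff = 1 + (14 − 1)·0.304 = 1 + 3.952 = 4.952.

4.952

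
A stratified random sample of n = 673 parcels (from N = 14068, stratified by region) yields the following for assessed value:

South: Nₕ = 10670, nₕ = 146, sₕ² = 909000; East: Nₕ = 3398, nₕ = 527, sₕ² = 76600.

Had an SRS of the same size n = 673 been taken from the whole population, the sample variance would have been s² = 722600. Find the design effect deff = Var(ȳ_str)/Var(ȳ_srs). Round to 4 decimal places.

3.4624

Var(ȳ_str) = Σ Wₕ²(1−fₕ)sₕ²/nₕ with Wₕ = Nₕ/14068:
  South: (10670/14068)²·(1−146/10670)·909000/146 = 3532.5764
  East: (3398/14068)²·(1−527/3398)·76600/527 = 7.1648978
  → Var(ȳ_str) = 3539.7413.
Var(ȳ_srs) = (1 − 673/14068)·722600/673 = 1022.3351.
deff = 3539.7413 / 1022.3351 = 3.4624.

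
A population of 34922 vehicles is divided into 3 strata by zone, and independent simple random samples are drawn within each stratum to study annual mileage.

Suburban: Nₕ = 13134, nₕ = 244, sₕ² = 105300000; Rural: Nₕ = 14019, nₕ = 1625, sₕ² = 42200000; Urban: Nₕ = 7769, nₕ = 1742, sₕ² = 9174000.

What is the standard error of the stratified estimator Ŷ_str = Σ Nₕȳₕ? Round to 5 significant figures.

8.8216 × 10^6

Var(Ŷ_str) = Σₕ Nₕ²(1 − fₕ)sₕ²/nₕ.
Suburban: 13134²·(1 − 244/13134)·105300000/244 = 7.3061481 × 10^13.
Rural: 14019²·(1 − 1625/14019)·42200000/1625 = 4.5121924 × 10^12.
Urban: 7769²·(1 − 1742/7769)·9174000/1742 = 2.4659082 × 10^11.
Sum = 7.7820264 × 10^13.
SE = √(7.7820264 × 10^13) = 8.8216 × 10^6.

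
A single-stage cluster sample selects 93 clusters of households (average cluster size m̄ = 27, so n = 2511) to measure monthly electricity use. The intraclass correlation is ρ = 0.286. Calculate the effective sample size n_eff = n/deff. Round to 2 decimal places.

297.65

deff = 1 + (27 − 1)·0.286 = 1 + 7.436 = 8.436.
n_eff = 2511 / 8.436 = 297.65.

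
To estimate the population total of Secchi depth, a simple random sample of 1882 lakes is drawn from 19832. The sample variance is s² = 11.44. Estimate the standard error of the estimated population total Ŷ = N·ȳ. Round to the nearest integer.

Var(Ŷ) = N²·Var(ȳ) = N²·(1 − n/N)·s²/n.
f = 1882/19832 = 0.09489714; Var(ȳ) = 0.90510286·11.44/1882 = 0.0055017942.
Var(Ŷ) = 19832² · 0.0055017942 = 2.1639009 × 10^6.
SE(Ŷ) = √(2.1639009 × 10^6) = 1471.

1471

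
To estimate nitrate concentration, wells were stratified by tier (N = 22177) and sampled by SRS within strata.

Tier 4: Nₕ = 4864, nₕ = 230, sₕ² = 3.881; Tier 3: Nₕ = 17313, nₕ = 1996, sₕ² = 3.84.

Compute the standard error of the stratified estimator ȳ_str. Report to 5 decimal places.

Var(ȳ_str) = Σₕ Wₕ²(1 − fₕ)sₕ²/nₕ with Wₕ = Nₕ/N, N = 22177.
Tier 4: Wₕ = 0.21932633; term = 0.21932633²·(1 − 0.04728618)·3.881/230 = 7.7332101 × 10^-4.
Tier 3: Wₕ = 0.78067367; term = 0.78067367²·(1 − 0.11528909)·3.84/1996 = 0.0010373161.
Sum = 0.0018106371.
SE = √(0.0018106371) = 0.04255.

0.04255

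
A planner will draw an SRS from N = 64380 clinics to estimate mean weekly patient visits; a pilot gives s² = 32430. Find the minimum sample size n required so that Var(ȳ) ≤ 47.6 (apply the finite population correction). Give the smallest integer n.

675

Without fpc, n₀ = s²/D = 32430/47.6 = 681.3025.
With fpc, (1 − n/N)·s²/n ≤ D requires n ≥ n₀/(1 + n₀/N) = 681.3025/(1 + 681.3025/64380) = 674.1681.
Rounding up, n = 675.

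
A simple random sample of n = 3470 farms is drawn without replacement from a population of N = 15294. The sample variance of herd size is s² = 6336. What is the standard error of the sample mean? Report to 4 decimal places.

1.1881

Under SRS without replacement, Var(ȳ) = (1 − f)·s²/n with f = n/N = 3470/15294 = 0.22688636.
Var(ȳ) = (1 − 0.22688636)·6336/3470 = 0.77311364·1.8259366 = 1.4116565.
SE(ȳ) = √(1.4116565) = 1.1881.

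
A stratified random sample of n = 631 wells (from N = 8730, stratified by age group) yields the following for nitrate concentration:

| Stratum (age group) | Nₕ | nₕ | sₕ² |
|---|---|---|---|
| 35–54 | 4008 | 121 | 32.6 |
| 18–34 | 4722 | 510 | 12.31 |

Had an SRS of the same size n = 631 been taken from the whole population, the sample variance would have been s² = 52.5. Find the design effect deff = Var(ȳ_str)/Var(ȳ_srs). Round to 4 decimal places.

0.7951

Var(ȳ_str) = Σ Wₕ²(1−fₕ)sₕ²/nₕ with Wₕ = Nₕ/8730:
  35–54: (4008/8730)²·(1−121/4008)·32.6/121 = 0.055073921
  18–34: (4722/8730)²·(1−510/4722)·12.31/510 = 0.0062990308
  → Var(ȳ_str) = 0.061372952.
Var(ȳ_srs) = (1 − 631/8730)·52.5/631 = 0.077187522.
deff = 0.061372952 / 0.077187522 = 0.7951.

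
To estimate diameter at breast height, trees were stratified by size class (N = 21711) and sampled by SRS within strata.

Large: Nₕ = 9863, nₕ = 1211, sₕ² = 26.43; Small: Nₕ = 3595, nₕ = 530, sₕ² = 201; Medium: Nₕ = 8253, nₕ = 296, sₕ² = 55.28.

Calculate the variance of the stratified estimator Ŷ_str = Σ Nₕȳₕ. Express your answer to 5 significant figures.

1.8305 × 10^7

Var(Ŷ_str) = Σₕ Nₕ²(1 − fₕ)sₕ²/nₕ.
Large: 9863²·(1 − 1211/9863)·26.43/1211 = 1.862424 × 10^6.
Small: 3595²·(1 − 530/3595)·201/530 = 4.1787805 × 10^6.
Medium: 8253²·(1 − 296/8253)·55.28/296 = 1.2264152 × 10^7.
Sum = 1.8305357 × 10^7.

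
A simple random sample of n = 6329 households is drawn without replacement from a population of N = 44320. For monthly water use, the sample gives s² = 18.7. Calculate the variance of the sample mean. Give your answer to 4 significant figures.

0.002533

Under SRS without replacement, Var(ȳ) = (1 − f)·s²/n with f = n/N = 6329/44320 = 0.14280235.
Var(ȳ) = (1 − 0.14280235)·18.7/6329 = 0.85719765·0.0029546532 = 0.0025327218.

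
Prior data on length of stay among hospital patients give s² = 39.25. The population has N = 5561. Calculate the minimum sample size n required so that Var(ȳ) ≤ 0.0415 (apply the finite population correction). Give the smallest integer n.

809

Without fpc, n₀ = s²/D = 39.25/0.0415 = 945.7831.
With fpc, (1 − n/N)·s²/n ≤ D requires n ≥ n₀/(1 + n₀/N) = 945.7831/(1 + 945.7831/5561) = 808.3103.
Rounding up, n = 809.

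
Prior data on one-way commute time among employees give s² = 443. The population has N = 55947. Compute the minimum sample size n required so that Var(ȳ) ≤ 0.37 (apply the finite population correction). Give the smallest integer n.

1173

Without fpc, n₀ = s²/D = 443/0.37 = 1197.2973.
With fpc, (1 − n/N)·s²/n ≤ D requires n ≥ n₀/(1 + n₀/N) = 1197.2973/(1 + 1197.2973/55947) = 1172.2113.
Rounding up, n = 1173.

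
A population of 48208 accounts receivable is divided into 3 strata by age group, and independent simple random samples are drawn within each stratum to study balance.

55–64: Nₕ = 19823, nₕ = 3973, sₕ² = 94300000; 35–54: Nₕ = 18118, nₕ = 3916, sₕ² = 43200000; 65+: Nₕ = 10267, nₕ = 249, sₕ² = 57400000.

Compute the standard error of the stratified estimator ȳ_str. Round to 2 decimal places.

120.97

Var(ȳ_str) = Σₕ Wₕ²(1 − fₕ)sₕ²/nₕ with Wₕ = Nₕ/N, N = 48208.
55–64: Wₕ = 0.41119731; term = 0.41119731²·(1 − 0.20042375)·94300000/3973 = 3208.8805.
35–54: Wₕ = 0.37582974; term = 0.37582974²·(1 − 0.21613865)·43200000/3916 = 1221.4132.
65+: Wₕ = 0.21297295; term = 0.21297295²·(1 − 0.02425246)·57400000/249 = 10202.319.
Sum = 14632.613.
SE = √(14632.613) = 120.97.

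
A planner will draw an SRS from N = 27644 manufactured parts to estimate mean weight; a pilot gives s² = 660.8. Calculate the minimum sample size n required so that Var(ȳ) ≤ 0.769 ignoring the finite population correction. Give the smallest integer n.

860

Without fpc, n₀ = s²/D = 660.8/0.769 = 859.2978.
Rounding up, n = 860.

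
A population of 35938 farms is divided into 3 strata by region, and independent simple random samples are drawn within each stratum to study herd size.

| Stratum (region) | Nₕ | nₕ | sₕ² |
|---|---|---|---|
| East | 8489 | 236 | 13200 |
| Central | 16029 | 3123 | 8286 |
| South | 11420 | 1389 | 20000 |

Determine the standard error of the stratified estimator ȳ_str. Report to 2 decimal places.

2.18

Var(ȳ_str) = Σₕ Wₕ²(1 − fₕ)sₕ²/nₕ with Wₕ = Nₕ/N, N = 35938.
East: Wₕ = 0.23621237; term = 0.23621237²·(1 − 0.02780068)·13200/236 = 3.0340484.
Central: Wₕ = 0.44601814; term = 0.44601814²·(1 − 0.19483436)·8286/3123 = 0.42497485.
South: Wₕ = 0.31776949; term = 0.31776949²·(1 − 0.12162872)·20000/1389 = 1.2771158.
Sum = 4.7361391.
SE = √(4.7361391) = 2.18.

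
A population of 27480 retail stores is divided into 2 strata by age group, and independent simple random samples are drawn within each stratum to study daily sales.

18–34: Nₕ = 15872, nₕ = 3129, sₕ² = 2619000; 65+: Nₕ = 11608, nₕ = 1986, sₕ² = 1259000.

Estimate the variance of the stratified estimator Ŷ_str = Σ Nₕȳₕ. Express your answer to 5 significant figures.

2.4010 × 10^11

Var(Ŷ_str) = Σₕ Nₕ²(1 − fₕ)sₕ²/nₕ.
18–34: 15872²·(1 − 3129/15872)·2619000/3129 = 1.6929077 × 10^11.
65+: 11608²·(1 − 1986/11608)·1259000/1986 = 7.0805866 × 10^10.
Sum = 2.4009664 × 10^11.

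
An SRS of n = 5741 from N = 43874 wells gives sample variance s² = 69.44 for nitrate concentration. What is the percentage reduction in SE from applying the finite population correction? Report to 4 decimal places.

6.7719

f = n/N = 5741/43874 = 0.13085199.
SE_no-fpc = √(s²/n) = 0.10997933; SE_fpc = √((1−f)s²/n) = 0.10253165.
Ratio = √(1−f) = 0.93228108. Reduction = 100·(1 − 0.93228108) = 6.7719%.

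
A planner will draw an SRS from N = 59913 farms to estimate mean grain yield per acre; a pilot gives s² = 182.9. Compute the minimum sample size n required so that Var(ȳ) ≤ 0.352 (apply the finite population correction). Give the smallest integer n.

Without fpc, n₀ = s²/D = 182.9/0.352 = 519.6023.
With fpc, (1 − n/N)·s²/n ≤ D requires n ≥ n₀/(1 + n₀/N) = 519.6023/(1 + 519.6023/59913) = 515.1347.
Rounding up, n = 516.

516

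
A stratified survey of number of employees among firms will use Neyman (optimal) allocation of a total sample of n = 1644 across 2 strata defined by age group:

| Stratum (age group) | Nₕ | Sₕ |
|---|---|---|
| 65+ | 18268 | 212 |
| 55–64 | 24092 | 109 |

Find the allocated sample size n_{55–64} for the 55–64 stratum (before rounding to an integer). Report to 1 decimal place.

Neyman allocation: nₕ = n·NₕSₕ / Σⱼ NⱼSⱼ.
Σ NⱼSⱼ = 18268·212 + 24092·109 = 6.498844 × 10^6.
n_{55–64} = 1644·24092·109 / (6.498844 × 10^6) = 664.3.

664.3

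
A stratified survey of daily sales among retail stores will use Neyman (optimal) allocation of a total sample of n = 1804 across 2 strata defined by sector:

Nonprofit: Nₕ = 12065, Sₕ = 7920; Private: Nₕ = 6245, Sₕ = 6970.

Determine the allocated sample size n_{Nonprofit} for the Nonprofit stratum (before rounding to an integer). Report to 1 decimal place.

1239.4

Neyman allocation: nₕ = n·NₕSₕ / Σⱼ NⱼSⱼ.
Σ NⱼSⱼ = 12065·7920 + 6245·6970 = 1.3908245 × 10^8.
n_{Nonprofit} = 1804·12065·7920 / (1.3908245 × 10^8) = 1239.4.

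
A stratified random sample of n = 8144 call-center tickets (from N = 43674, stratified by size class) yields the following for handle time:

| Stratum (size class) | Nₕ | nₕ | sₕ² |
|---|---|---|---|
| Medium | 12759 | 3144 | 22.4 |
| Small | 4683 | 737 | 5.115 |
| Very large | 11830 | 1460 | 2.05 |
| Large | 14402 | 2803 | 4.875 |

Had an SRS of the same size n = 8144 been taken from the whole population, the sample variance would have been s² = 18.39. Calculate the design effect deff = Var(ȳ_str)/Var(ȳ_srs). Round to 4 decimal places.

Var(ȳ_str) = Σ Wₕ²(1−fₕ)sₕ²/nₕ with Wₕ = Nₕ/43674:
  Medium: (12759/43674)²·(1−3144/12759)·22.4/3144 = 4.5823206 × 10^-4
  Small: (4683/43674)²·(1−737/4683)·5.115/737 = 6.7237793 × 10^-5
  Very large: (11830/43674)²·(1−1460/11830)·2.05/1460 = 9.0306408 × 10^-5
  Large: (14402/43674)²·(1−2803/14402)·4.875/2803 = 1.523172 × 10^-4
  → Var(ȳ_str) = 7.6809346 × 10^-4.
Var(ȳ_srs) = (1 − 8144/43674)·18.39/8144 = 0.0018370298.
deff = (7.6809346 × 10^-4) / 0.0018370298 = 0.4181.

0.4181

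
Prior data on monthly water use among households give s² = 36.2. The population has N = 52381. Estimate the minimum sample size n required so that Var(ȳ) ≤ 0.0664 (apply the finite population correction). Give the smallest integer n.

Without fpc, n₀ = s²/D = 36.2/0.0664 = 545.1807.
With fpc, (1 − n/N)·s²/n ≤ D requires n ≥ n₀/(1 + n₀/N) = 545.1807/(1 + 545.1807/52381) = 539.5649.
Rounding up, n = 540.

540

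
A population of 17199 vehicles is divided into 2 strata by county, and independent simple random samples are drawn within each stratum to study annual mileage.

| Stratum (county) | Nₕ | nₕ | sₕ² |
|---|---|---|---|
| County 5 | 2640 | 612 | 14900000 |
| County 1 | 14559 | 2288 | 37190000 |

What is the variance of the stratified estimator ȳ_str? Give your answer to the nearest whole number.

Var(ȳ_str) = Σₕ Wₕ²(1 − fₕ)sₕ²/nₕ with Wₕ = Nₕ/N, N = 17199.
County 5: Wₕ = 0.15349730; term = 0.15349730²·(1 − 0.23181818)·14900000/612 = 440.65665.
County 1: Wₕ = 0.84650270; term = 0.84650270²·(1 − 0.15715365)·37190000/2288 = 9816.9204.
Sum = 10257.577.

10258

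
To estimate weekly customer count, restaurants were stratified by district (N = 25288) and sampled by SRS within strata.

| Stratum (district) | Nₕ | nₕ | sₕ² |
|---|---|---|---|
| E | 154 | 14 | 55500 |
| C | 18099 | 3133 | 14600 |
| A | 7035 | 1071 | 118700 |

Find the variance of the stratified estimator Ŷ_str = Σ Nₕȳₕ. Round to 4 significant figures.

Var(Ŷ_str) = Σₕ Nₕ²(1 − fₕ)sₕ²/nₕ.
E: 154²·(1 − 14/154)·55500/14 = 8.547 × 10^7.
C: 18099²·(1 − 3133/18099)·14600/3133 = 1.2622715 × 10^9.
A: 7035²·(1 − 1071/7035)·118700/1071 = 4.6501074 × 10^9.
Sum = 5.9978489 × 10^9.

5.998 × 10^9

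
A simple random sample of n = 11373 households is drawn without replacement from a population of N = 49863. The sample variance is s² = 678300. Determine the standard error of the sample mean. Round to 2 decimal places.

Under SRS without replacement, Var(ȳ) = (1 − f)·s²/n with f = n/N = 11373/49863 = 0.22808495.
Var(ȳ) = (1 − 0.22808495)·678300/11373 = 0.77191505·59.641256 = 46.037983.
SE(ȳ) = √(46.037983) = 6.79.

6.79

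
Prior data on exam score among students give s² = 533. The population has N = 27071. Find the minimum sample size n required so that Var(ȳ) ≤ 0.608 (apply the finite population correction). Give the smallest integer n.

Without fpc, n₀ = s²/D = 533/0.608 = 876.6447.
With fpc, (1 − n/N)·s²/n ≤ D requires n ≥ n₀/(1 + n₀/N) = 876.6447/(1 + 876.6447/27071) = 849.1466.
Rounding up, n = 850.

850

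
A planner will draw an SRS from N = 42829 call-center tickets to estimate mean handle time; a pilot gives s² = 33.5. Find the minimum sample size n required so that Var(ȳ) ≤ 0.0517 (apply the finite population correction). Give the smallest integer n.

Without fpc, n₀ = s²/D = 33.5/0.0517 = 647.9691.
With fpc, (1 − n/N)·s²/n ≤ D requires n ≥ n₀/(1 + n₀/N) = 647.9691/(1 + 647.9691/42829) = 638.3119.
Rounding up, n = 639.

639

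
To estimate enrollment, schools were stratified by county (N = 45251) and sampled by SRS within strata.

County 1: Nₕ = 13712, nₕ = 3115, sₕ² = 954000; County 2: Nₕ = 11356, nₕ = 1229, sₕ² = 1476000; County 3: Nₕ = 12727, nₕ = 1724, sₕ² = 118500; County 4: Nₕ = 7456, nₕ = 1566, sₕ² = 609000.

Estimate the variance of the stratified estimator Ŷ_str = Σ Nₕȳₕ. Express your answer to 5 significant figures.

2.0932 × 10^11

Var(Ŷ_str) = Σₕ Nₕ²(1 − fₕ)sₕ²/nₕ.
County 1: 13712²·(1 − 3115/13712)·954000/3115 = 4.450144 × 10^10.
County 2: 11356²·(1 − 1229/11356)·1476000/1229 = 1.3811494 × 10^11.
County 3: 12727²·(1 − 1724/12727)·118500/1724 = 9.625388 × 10^9.
County 4: 7456²·(1 − 1566/7456)·609000/1566 = 1.7078382 × 10^10.
Sum = 2.0932015 × 10^11.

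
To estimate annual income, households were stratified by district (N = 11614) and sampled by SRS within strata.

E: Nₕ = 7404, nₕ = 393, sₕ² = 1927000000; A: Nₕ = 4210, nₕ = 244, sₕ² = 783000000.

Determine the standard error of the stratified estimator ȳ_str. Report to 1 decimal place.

Var(ȳ_str) = Σₕ Wₕ²(1 − fₕ)sₕ²/nₕ with Wₕ = Nₕ/N, N = 11614.
E: Wₕ = 0.63750646; term = 0.63750646²·(1 − 0.05307942)·1927000000/393 = 1.887 × 10^6.
A: Wₕ = 0.36249354; term = 0.36249354²·(1 − 0.05795724)·783000000/244 = 397230.97.
Sum = 2.284231 × 10^6.
SE = √(2.284231 × 10^6) = 1511.4.

1511.4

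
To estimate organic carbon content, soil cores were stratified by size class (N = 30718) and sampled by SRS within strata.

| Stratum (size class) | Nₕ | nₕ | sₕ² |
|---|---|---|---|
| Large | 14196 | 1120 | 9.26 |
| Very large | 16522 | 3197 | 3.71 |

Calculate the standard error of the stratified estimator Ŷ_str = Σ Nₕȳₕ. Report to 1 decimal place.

1338.0

Var(Ŷ_str) = Σₕ Nₕ²(1 − fₕ)sₕ²/nₕ.
Large: 14196²·(1 − 1120/14196)·9.26/1120 = 1.5347367 × 10^6.
Very large: 16522²·(1 − 3197/16522)·3.71/3197 = 255482.47.
Sum = 1.7902192 × 10^6.
SE = √(1.7902192 × 10^6) = 1338.0.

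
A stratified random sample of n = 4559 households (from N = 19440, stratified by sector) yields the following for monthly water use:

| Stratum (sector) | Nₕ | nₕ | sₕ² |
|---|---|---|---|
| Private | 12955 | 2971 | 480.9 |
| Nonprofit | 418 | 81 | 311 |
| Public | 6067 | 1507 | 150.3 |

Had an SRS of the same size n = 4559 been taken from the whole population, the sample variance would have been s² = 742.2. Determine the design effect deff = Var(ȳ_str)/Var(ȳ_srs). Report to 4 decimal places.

Var(ȳ_str) = Σ Wₕ²(1−fₕ)sₕ²/nₕ with Wₕ = Nₕ/19440:
  Private: (12955/19440)²·(1−2971/12955)·480.9/2971 = 0.055398958
  Nonprofit: (418/19440)²·(1−81/418)·311/81 = 0.0014311628
  Public: (6067/19440)²·(1−1507/6067)·150.3/1507 = 0.007301163
  → Var(ȳ_str) = 0.064131284.
Var(ȳ_srs) = (1 − 4559/19440)·742.2/4559 = 0.12461985.
deff = 0.064131284 / 0.12461985 = 0.5146.

0.5146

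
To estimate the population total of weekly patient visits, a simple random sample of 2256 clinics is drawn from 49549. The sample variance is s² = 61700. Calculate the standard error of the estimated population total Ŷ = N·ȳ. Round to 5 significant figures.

253160

Var(Ŷ) = N²·Var(ȳ) = N²·(1 − n/N)·s²/n.
f = 2256/49549 = 0.04553069; Var(ȳ) = 0.95446931·61700/2256 = 26.104059.
Var(Ŷ) = 49549² · 26.104059 = 6.4088164 × 10^10.
SE(Ŷ) = √(6.4088164 × 10^10) = 253160.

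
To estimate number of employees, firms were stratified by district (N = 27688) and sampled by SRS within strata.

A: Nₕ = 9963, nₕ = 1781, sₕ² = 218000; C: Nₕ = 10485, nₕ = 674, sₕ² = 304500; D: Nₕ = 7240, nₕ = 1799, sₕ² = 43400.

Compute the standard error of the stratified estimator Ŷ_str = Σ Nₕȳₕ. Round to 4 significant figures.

Var(Ŷ_str) = Σₕ Nₕ²(1 − fₕ)sₕ²/nₕ.
A: 9963²·(1 − 1781/9963)·218000/1781 = 9.9779697 × 10^9.
C: 10485²·(1 − 674/10485)·304500/674 = 4.6473899 × 10^10.
D: 7240²·(1 − 1799/7240)·43400/1799 = 9.5033311 × 10^8.
Sum = 5.7402202 × 10^10.
SE = √(5.7402202 × 10^10) = 239600.

239600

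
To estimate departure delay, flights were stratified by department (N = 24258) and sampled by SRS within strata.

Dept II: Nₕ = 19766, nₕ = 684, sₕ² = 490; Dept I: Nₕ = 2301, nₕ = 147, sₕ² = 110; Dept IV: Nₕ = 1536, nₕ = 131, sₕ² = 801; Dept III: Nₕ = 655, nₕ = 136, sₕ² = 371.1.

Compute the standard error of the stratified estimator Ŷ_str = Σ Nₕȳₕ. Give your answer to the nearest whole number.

Var(Ŷ_str) = Σₕ Nₕ²(1 − fₕ)sₕ²/nₕ.
Dept II: 19766²·(1 − 684/19766)·490/684 = 2.7019833 × 10^8.
Dept I: 2301²·(1 − 147/2301)·110/147 = 3.7088363 × 10^6.
Dept IV: 1536²·(1 − 131/1536)·801/131 = 1.3195588 × 10^7.
Dept III: 655²·(1 − 136/655)·371.1/136 = 927599.92.
Sum = 2.8803035 × 10^8.
SE = √(2.8803035 × 10^8) = 16971.

16971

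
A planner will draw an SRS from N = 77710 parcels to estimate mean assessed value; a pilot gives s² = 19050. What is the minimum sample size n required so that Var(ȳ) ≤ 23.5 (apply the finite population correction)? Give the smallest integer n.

Without fpc, n₀ = s²/D = 19050/23.5 = 810.6383.
With fpc, (1 − n/N)·s²/n ≤ D requires n ≥ n₀/(1 + n₀/N) = 810.6383/(1 + 810.6383/77710) = 802.2694.
Rounding up, n = 803.

803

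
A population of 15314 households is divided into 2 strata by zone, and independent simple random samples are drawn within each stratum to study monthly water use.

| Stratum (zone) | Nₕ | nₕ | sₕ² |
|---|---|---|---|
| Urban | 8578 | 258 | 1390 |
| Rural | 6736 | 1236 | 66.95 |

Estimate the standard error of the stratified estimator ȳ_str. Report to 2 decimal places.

1.28

Var(ȳ_str) = Σₕ Wₕ²(1 − fₕ)sₕ²/nₕ with Wₕ = Nₕ/N, N = 15314.
Urban: Wₕ = 0.56014105; term = 0.56014105²·(1 − 0.03007694)·1390/258 = 1.6395595.
Rural: Wₕ = 0.43985895; term = 0.43985895²·(1 − 0.18349169)·66.95/1236 = 0.0085569618.
Sum = 1.6481165.
SE = √(1.6481165) = 1.28.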